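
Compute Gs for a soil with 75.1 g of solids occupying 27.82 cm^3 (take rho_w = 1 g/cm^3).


Using Gs = m_s / (V_s * rho_w)
Since rho_w = 1 g/cm^3:
Gs = 75.1 / 27.82
Gs = 2.699


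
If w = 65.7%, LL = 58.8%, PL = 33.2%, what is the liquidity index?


First compute the plasticity index:
PI = LL - PL = 58.8 - 33.2 = 25.6
Then compute the liquidity index:
LI = (w - PL) / PI
LI = (65.7 - 33.2) / 25.6
LI = 1.27


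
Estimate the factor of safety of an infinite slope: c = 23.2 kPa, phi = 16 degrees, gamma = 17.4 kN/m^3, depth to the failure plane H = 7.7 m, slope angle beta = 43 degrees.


Result: 0.655

Derivation:
Using Fs = c / (gamma*H*sin(beta)*cos(beta)) + tan(phi)/tan(beta)
Cohesion contribution = 23.2 / (17.4*7.7*sin(43)*cos(43))
Cohesion contribution = 0.347166
Friction contribution = tan(16)/tan(43) = 0.307497
Fs = 0.347166 + 0.307497
Fs = 0.655


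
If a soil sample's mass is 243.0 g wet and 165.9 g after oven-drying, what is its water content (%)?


Using w = (m_wet - m_dry) / m_dry * 100
m_wet - m_dry = 243.0 - 165.9 = 77.1 g
w = 77.1 / 165.9 * 100
w = 46.47 %


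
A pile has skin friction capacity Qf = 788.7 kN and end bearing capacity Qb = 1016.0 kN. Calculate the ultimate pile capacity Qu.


Result: 1804.7 kN

Derivation:
Using Qu = Qf + Qb
Qu = 788.7 + 1016.0
Qu = 1804.7 kN


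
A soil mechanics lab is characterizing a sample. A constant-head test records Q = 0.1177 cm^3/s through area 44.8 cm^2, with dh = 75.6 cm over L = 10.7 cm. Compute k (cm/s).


Compute hydraulic gradient:
i = dh / L = 75.6 / 10.7 = 7.06542
Then apply Darcy's law:
k = Q / (A * i)
k = 0.1177 / (44.8 * 7.06542)
k = 0.1177 / 316.531
k = 0.000372 cm/s


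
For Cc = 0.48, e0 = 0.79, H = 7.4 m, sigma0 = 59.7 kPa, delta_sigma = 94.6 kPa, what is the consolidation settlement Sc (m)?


Using Sc = Cc * H / (1 + e0) * log10((sigma0 + delta_sigma) / sigma0)
Stress ratio = (59.7 + 94.6) / 59.7 = 2.58459
log10(2.58459) = 0.412392
Cc * H / (1 + e0) = 0.48 * 7.4 / (1 + 0.79) = 1.98436
Sc = 1.98436 * 0.412392
Sc = 0.8183 m


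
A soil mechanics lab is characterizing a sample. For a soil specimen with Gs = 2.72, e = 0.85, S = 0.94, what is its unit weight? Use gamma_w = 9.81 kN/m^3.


Result: 18.66 kN/m^3

Derivation:
Using gamma = gamma_w * (Gs + S*e) / (1 + e)
Numerator: Gs + S*e = 2.72 + 0.94*0.85 = 3.519
Denominator: 1 + e = 1 + 0.85 = 1.85
gamma = 9.81 * 3.519 / 1.85
gamma = 18.66 kN/m^3


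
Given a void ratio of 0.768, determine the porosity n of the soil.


Result: 0.4344

Derivation:
Using the relation n = e / (1 + e)
n = 0.768 / (1 + 0.768)
n = 0.768 / 1.768
n = 0.4344


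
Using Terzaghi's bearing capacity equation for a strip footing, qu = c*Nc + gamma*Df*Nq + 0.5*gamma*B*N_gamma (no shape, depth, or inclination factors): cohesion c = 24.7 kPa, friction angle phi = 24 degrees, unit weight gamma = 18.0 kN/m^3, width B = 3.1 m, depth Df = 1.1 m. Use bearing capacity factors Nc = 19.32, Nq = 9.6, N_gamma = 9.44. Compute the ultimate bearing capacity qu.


Compute qu = c*Nc + gamma*Df*Nq + 0.5*gamma*B*N_gamma
Term 1: 24.7 * 19.32 = 477.204
Term 2: 18.0 * 1.1 * 9.6 = 190.08
Term 3: 0.5 * 18.0 * 3.1 * 9.44 = 263.376
qu = 477.204 + 190.08 + 263.376
qu = 930.66 kPa


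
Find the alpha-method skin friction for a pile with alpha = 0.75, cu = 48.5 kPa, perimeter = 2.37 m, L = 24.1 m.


Using Qs = alpha * cu * perimeter * L
Qs = 0.75 * 48.5 * 2.37 * 24.1
Qs = 2077.63 kN


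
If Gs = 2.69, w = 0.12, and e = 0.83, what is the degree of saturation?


Result: 0.3889

Derivation:
Using S = Gs * w / e
S = 2.69 * 0.12 / 0.83
S = 0.3889


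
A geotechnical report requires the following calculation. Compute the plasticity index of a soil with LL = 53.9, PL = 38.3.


Result: 15.6

Derivation:
Using PI = LL - PL
PI = 53.9 - 38.3
PI = 15.6


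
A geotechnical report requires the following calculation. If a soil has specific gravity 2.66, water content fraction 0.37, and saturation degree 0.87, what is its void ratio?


Using the relation e = Gs * w / S
e = 2.66 * 0.37 / 0.87
e = 1.1313


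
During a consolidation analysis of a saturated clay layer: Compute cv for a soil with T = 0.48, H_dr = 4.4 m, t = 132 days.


Result: 0.0704 m^2/day

Derivation:
Using cv = T * H_dr^2 / t
H_dr^2 = 4.4^2 = 19.36
cv = 0.48 * 19.36 / 132
cv = 0.0704 m^2/day


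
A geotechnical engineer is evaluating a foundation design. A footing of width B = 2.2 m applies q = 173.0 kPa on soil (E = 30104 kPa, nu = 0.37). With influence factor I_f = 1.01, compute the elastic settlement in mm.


Result: 11.021 mm

Derivation:
Using Se = q * B * (1 - nu^2) * I_f / E
1 - nu^2 = 1 - 0.37^2 = 0.8631
Se = 173.0 * 2.2 * 0.8631 * 1.01 / 30104
Se = 0.011021 m
Convert to mm: Se = 0.011021 * 1000 = 11.021 mm


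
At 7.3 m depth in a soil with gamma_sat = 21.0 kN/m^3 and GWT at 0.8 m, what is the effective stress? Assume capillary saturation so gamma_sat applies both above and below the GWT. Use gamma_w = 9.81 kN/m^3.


Total stress = gamma_sat * depth
sigma = 21.0 * 7.3 = 153.3 kPa
Pore water pressure u = gamma_w * (depth - d_wt)
u = 9.81 * (7.3 - 0.8) = 63.765 kPa
Effective stress = sigma - u
sigma' = 153.3 - 63.765 = 89.54 kPa


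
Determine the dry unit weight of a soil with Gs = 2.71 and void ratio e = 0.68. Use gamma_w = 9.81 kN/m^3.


Using gamma_d = Gs * gamma_w / (1 + e)
gamma_d = 2.71 * 9.81 / (1 + 0.68)
gamma_d = 2.71 * 9.81 / 1.68
gamma_d = 15.824 kN/m^3


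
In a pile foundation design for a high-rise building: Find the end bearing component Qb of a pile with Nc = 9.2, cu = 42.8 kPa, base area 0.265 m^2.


Result: 104.35 kN

Derivation:
Using Qb = Nc * cu * Ab
Qb = 9.2 * 42.8 * 0.265
Qb = 104.35 kN


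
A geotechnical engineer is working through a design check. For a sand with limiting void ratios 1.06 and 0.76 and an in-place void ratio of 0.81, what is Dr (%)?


Using Dr = (e_max - e) / (e_max - e_min) * 100
e_max - e = 1.06 - 0.81 = 0.25
e_max - e_min = 1.06 - 0.76 = 0.3
Dr = 0.25 / 0.3 * 100
Dr = 83.33 %


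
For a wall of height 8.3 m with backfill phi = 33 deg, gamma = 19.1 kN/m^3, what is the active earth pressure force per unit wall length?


Result: 193.95 kN/m

Derivation:
Compute active earth pressure coefficient:
Ka = tan^2(45 - phi/2) = tan^2(28.5) = 0.294801
Compute active force:
Pa = 0.5 * Ka * gamma * H^2
Pa = 0.5 * 0.294801 * 19.1 * 8.3^2
Pa = 193.95 kN/m


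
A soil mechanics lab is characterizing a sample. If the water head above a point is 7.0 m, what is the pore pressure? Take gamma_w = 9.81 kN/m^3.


Using u = gamma_w * h_w
u = 9.81 * 7.0
u = 68.67 kPa


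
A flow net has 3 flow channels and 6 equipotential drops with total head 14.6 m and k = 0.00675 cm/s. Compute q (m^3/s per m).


Result: 0.0004928 m^3/s per m

Derivation:
Convert k to m/s for unit consistency with H:
k = 0.00675 cm/s = 0.00675 / 100 m/s = 6.75e-05 m/s
Using q = k * H * Nf / Nd
Nf / Nd = 3 / 6 = 0.5
q = 6.75e-05 * 14.6 * 0.5
q = 0.0004928 m^3/s per m


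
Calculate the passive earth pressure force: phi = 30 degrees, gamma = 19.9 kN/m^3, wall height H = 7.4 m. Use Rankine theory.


Result: 1634.59 kN/m

Derivation:
Compute passive earth pressure coefficient:
Kp = tan^2(45 + phi/2) = tan^2(60.0) = 3
Compute passive force:
Pp = 0.5 * Kp * gamma * H^2
Pp = 0.5 * 3 * 19.9 * 7.4^2
Pp = 1634.59 kN/m


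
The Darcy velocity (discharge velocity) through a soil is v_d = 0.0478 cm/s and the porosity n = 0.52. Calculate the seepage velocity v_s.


Using v_s = v_d / n
v_s = 0.0478 / 0.52
v_s = 0.09192 cm/s


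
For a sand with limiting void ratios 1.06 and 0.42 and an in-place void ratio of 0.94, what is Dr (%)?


Result: 18.75 %

Derivation:
Using Dr = (e_max - e) / (e_max - e_min) * 100
e_max - e = 1.06 - 0.94 = 0.12
e_max - e_min = 1.06 - 0.42 = 0.64
Dr = 0.12 / 0.64 * 100
Dr = 18.75 %


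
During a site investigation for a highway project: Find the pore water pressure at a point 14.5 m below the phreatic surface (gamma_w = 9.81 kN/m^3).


Result: 142.25 kPa

Derivation:
Using u = gamma_w * h_w
u = 9.81 * 14.5
u = 142.25 kPa


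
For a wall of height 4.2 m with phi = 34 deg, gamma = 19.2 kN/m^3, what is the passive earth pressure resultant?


Result: 598.99 kN/m

Derivation:
Compute passive earth pressure coefficient:
Kp = tan^2(45 + phi/2) = tan^2(62.0) = 3.537132
Compute passive force:
Pp = 0.5 * Kp * gamma * H^2
Pp = 0.5 * 3.537132 * 19.2 * 4.2^2
Pp = 598.99 kN/m


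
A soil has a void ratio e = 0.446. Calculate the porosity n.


Using the relation n = e / (1 + e)
n = 0.446 / (1 + 0.446)
n = 0.446 / 1.446
n = 0.3084


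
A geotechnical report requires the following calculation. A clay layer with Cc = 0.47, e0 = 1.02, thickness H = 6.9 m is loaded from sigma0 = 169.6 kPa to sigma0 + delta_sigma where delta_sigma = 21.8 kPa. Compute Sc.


Using Sc = Cc * H / (1 + e0) * log10((sigma0 + delta_sigma) / sigma0)
Stress ratio = (169.6 + 21.8) / 169.6 = 1.12854
log10(1.12854) = 0.0525161
Cc * H / (1 + e0) = 0.47 * 6.9 / (1 + 1.02) = 1.60545
Sc = 1.60545 * 0.0525161
Sc = 0.0843 m


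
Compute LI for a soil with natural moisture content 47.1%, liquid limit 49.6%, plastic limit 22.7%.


First compute the plasticity index:
PI = LL - PL = 49.6 - 22.7 = 26.9
Then compute the liquidity index:
LI = (w - PL) / PI
LI = (47.1 - 22.7) / 26.9
LI = 0.907


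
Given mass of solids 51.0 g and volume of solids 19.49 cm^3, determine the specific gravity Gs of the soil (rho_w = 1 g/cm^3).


Using Gs = m_s / (V_s * rho_w)
Since rho_w = 1 g/cm^3:
Gs = 51.0 / 19.49
Gs = 2.617


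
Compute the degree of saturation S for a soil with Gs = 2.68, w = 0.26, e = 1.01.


Result: 0.6899

Derivation:
Using S = Gs * w / e
S = 2.68 * 0.26 / 1.01
S = 0.6899


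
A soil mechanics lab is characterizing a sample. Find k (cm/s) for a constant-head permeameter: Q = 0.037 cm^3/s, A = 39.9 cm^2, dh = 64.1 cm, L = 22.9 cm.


Compute hydraulic gradient:
i = dh / L = 64.1 / 22.9 = 2.79913
Then apply Darcy's law:
k = Q / (A * i)
k = 0.037 / (39.9 * 2.79913)
k = 0.037 / 111.685
k = 0.000331 cm/s


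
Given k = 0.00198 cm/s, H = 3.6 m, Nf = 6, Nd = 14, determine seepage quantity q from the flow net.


Convert k to m/s for unit consistency with H:
k = 0.00198 cm/s = 0.00198 / 100 m/s = 1.98e-05 m/s
Using q = k * H * Nf / Nd
Nf / Nd = 6 / 14 = 0.4286
q = 1.98e-05 * 3.6 * 0.4286
q = 3.055e-05 m^3/s per m


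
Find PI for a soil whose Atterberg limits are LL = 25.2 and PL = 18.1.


Result: 7.1

Derivation:
Using PI = LL - PL
PI = 25.2 - 18.1
PI = 7.1


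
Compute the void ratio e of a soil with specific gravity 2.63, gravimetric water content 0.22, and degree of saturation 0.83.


Using the relation e = Gs * w / S
e = 2.63 * 0.22 / 0.83
e = 0.6971


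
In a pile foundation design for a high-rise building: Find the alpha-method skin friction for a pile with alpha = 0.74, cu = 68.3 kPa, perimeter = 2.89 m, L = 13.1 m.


Using Qs = alpha * cu * perimeter * L
Qs = 0.74 * 68.3 * 2.89 * 13.1
Qs = 1913.47 kN


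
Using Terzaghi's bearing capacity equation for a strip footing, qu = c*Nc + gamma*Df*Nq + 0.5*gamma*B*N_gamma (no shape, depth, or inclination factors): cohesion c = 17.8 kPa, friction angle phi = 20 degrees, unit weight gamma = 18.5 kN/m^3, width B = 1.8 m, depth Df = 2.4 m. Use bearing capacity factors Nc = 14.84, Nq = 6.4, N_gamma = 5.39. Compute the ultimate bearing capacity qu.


Compute qu = c*Nc + gamma*Df*Nq + 0.5*gamma*B*N_gamma
Term 1: 17.8 * 14.84 = 264.152
Term 2: 18.5 * 2.4 * 6.4 = 284.16
Term 3: 0.5 * 18.5 * 1.8 * 5.39 = 89.7435
qu = 264.152 + 284.16 + 89.7435
qu = 638.06 kPa


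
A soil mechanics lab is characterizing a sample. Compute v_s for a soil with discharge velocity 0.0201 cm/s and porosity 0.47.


Using v_s = v_d / n
v_s = 0.0201 / 0.47
v_s = 0.04277 cm/s


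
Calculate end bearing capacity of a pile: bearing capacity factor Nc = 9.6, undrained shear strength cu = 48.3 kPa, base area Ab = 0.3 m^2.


Using Qb = Nc * cu * Ab
Qb = 9.6 * 48.3 * 0.3
Qb = 139.1 kN


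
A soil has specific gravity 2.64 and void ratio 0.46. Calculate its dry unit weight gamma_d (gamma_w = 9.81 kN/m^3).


Result: 17.739 kN/m^3

Derivation:
Using gamma_d = Gs * gamma_w / (1 + e)
gamma_d = 2.64 * 9.81 / (1 + 0.46)
gamma_d = 2.64 * 9.81 / 1.46
gamma_d = 17.739 kN/m^3


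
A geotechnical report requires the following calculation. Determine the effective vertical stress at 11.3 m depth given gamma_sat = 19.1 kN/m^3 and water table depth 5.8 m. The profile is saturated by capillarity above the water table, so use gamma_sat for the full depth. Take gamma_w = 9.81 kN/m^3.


Result: 161.88 kPa

Derivation:
Total stress = gamma_sat * depth
sigma = 19.1 * 11.3 = 215.83 kPa
Pore water pressure u = gamma_w * (depth - d_wt)
u = 9.81 * (11.3 - 5.8) = 53.955 kPa
Effective stress = sigma - u
sigma' = 215.83 - 53.955 = 161.88 kPa


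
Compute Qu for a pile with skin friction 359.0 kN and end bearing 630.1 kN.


Using Qu = Qf + Qb
Qu = 359.0 + 630.1
Qu = 989.1 kN


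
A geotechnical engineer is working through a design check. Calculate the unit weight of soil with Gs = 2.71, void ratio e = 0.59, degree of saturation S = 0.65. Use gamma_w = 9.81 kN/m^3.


Result: 19.086 kN/m^3

Derivation:
Using gamma = gamma_w * (Gs + S*e) / (1 + e)
Numerator: Gs + S*e = 2.71 + 0.65*0.59 = 3.0935
Denominator: 1 + e = 1 + 0.59 = 1.59
gamma = 9.81 * 3.0935 / 1.59
gamma = 19.086 kN/m^3


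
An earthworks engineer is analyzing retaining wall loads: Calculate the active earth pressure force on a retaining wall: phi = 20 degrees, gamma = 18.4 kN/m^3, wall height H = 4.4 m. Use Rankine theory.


Compute active earth pressure coefficient:
Ka = tan^2(45 - phi/2) = tan^2(35.0) = 0.490291
Compute active force:
Pa = 0.5 * Ka * gamma * H^2
Pa = 0.5 * 0.490291 * 18.4 * 4.4^2
Pa = 87.33 kN/m


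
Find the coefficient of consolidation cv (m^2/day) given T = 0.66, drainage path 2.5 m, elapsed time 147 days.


Result: 0.02806 m^2/day

Derivation:
Using cv = T * H_dr^2 / t
H_dr^2 = 2.5^2 = 6.25
cv = 0.66 * 6.25 / 147
cv = 0.02806 m^2/day


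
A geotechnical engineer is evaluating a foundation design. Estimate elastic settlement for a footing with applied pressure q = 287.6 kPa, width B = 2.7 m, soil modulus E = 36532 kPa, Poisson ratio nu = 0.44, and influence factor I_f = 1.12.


Using Se = q * B * (1 - nu^2) * I_f / E
1 - nu^2 = 1 - 0.44^2 = 0.8064
Se = 287.6 * 2.7 * 0.8064 * 1.12 / 36532
Se = 0.019198 m
Convert to mm: Se = 0.019198 * 1000 = 19.198 mm


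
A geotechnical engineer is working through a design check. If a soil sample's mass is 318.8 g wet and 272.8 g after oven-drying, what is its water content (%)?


Using w = (m_wet - m_dry) / m_dry * 100
m_wet - m_dry = 318.8 - 272.8 = 46.0 g
w = 46.0 / 272.8 * 100
w = 16.86 %


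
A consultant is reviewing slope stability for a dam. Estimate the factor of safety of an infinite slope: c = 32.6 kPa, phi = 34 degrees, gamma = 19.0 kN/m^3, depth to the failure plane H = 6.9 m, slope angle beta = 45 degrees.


Using Fs = c / (gamma*H*sin(beta)*cos(beta)) + tan(phi)/tan(beta)
Cohesion contribution = 32.6 / (19.0*6.9*sin(45)*cos(45))
Cohesion contribution = 0.49733
Friction contribution = tan(34)/tan(45) = 0.674509
Fs = 0.49733 + 0.674509
Fs = 1.172


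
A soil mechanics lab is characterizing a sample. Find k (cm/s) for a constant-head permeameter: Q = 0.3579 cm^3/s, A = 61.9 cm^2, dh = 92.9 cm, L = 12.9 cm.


Compute hydraulic gradient:
i = dh / L = 92.9 / 12.9 = 7.20155
Then apply Darcy's law:
k = Q / (A * i)
k = 0.3579 / (61.9 * 7.20155)
k = 0.3579 / 445.776
k = 0.000803 cm/s


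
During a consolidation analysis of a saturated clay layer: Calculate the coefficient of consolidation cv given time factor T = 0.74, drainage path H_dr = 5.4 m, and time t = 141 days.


Result: 0.15304 m^2/day

Derivation:
Using cv = T * H_dr^2 / t
H_dr^2 = 5.4^2 = 29.16
cv = 0.74 * 29.16 / 141
cv = 0.15304 m^2/day


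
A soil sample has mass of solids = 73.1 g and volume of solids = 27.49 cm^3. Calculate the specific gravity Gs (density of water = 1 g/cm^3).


Using Gs = m_s / (V_s * rho_w)
Since rho_w = 1 g/cm^3:
Gs = 73.1 / 27.49
Gs = 2.659


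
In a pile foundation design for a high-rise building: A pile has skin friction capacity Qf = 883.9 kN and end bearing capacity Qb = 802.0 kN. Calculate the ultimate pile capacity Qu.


Using Qu = Qf + Qb
Qu = 883.9 + 802.0
Qu = 1685.9 kN


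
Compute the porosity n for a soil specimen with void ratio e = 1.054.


Using the relation n = e / (1 + e)
n = 1.054 / (1 + 1.054)
n = 1.054 / 2.054
n = 0.5131


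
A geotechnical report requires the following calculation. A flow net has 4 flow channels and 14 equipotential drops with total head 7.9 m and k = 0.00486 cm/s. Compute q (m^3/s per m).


Result: 0.0001097 m^3/s per m

Derivation:
Convert k to m/s for unit consistency with H:
k = 0.00486 cm/s = 0.00486 / 100 m/s = 4.86e-05 m/s
Using q = k * H * Nf / Nd
Nf / Nd = 4 / 14 = 0.2857
q = 4.86e-05 * 7.9 * 0.2857
q = 0.0001097 m^3/s per m


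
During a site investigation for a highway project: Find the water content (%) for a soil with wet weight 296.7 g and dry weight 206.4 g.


Result: 43.75 %

Derivation:
Using w = (m_wet - m_dry) / m_dry * 100
m_wet - m_dry = 296.7 - 206.4 = 90.3 g
w = 90.3 / 206.4 * 100
w = 43.75 %


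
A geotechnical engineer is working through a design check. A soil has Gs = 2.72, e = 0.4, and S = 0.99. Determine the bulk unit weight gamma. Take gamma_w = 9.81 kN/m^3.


Using gamma = gamma_w * (Gs + S*e) / (1 + e)
Numerator: Gs + S*e = 2.72 + 0.99*0.4 = 3.116
Denominator: 1 + e = 1 + 0.4 = 1.4
gamma = 9.81 * 3.116 / 1.4
gamma = 21.834 kN/m^3


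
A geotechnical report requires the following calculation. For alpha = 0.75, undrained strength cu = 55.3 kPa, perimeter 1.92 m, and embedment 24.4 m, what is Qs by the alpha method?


Result: 1943.02 kN

Derivation:
Using Qs = alpha * cu * perimeter * L
Qs = 0.75 * 55.3 * 1.92 * 24.4
Qs = 1943.02 kN


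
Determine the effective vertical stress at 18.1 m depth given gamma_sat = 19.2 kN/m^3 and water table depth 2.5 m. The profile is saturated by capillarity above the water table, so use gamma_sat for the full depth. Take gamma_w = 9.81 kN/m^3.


Total stress = gamma_sat * depth
sigma = 19.2 * 18.1 = 347.52 kPa
Pore water pressure u = gamma_w * (depth - d_wt)
u = 9.81 * (18.1 - 2.5) = 153.036 kPa
Effective stress = sigma - u
sigma' = 347.52 - 153.036 = 194.48 kPa


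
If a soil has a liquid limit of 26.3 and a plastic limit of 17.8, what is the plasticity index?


Result: 8.5

Derivation:
Using PI = LL - PL
PI = 26.3 - 17.8
PI = 8.5


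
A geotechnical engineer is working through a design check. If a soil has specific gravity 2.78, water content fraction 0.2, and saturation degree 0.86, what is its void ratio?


Using the relation e = Gs * w / S
e = 2.78 * 0.2 / 0.86
e = 0.6465


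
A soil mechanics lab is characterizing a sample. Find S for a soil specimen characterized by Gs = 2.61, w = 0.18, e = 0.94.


Result: 0.4998

Derivation:
Using S = Gs * w / e
S = 2.61 * 0.18 / 0.94
S = 0.4998


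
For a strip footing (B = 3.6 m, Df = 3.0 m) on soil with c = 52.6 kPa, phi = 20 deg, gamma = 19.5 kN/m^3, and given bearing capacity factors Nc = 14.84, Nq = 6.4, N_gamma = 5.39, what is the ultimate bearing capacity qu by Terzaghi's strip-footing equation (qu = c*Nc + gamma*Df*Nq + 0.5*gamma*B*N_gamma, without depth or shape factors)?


Compute qu = c*Nc + gamma*Df*Nq + 0.5*gamma*B*N_gamma
Term 1: 52.6 * 14.84 = 780.584
Term 2: 19.5 * 3.0 * 6.4 = 374.4
Term 3: 0.5 * 19.5 * 3.6 * 5.39 = 189.189
qu = 780.584 + 374.4 + 189.189
qu = 1344.17 kPa


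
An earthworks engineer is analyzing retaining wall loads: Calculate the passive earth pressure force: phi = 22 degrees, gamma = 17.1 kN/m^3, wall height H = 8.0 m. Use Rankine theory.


Compute passive earth pressure coefficient:
Kp = tan^2(45 + phi/2) = tan^2(56.0) = 2.197987
Compute passive force:
Pp = 0.5 * Kp * gamma * H^2
Pp = 0.5 * 2.197987 * 17.1 * 8.0^2
Pp = 1202.74 kN/m


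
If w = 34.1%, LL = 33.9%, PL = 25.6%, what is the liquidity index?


First compute the plasticity index:
PI = LL - PL = 33.9 - 25.6 = 8.3
Then compute the liquidity index:
LI = (w - PL) / PI
LI = (34.1 - 25.6) / 8.3
LI = 1.024


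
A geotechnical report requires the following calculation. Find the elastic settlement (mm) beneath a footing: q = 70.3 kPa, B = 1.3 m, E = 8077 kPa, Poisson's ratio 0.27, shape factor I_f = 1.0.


Using Se = q * B * (1 - nu^2) * I_f / E
1 - nu^2 = 1 - 0.27^2 = 0.9271
Se = 70.3 * 1.3 * 0.9271 * 1.0 / 8077
Se = 0.010490 m
Convert to mm: Se = 0.010490 * 1000 = 10.49 mm


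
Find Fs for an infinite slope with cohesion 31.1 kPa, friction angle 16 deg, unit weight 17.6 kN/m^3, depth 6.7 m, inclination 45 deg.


Result: 0.814

Derivation:
Using Fs = c / (gamma*H*sin(beta)*cos(beta)) + tan(phi)/tan(beta)
Cohesion contribution = 31.1 / (17.6*6.7*sin(45)*cos(45))
Cohesion contribution = 0.527476
Friction contribution = tan(16)/tan(45) = 0.286745
Fs = 0.527476 + 0.286745
Fs = 0.814


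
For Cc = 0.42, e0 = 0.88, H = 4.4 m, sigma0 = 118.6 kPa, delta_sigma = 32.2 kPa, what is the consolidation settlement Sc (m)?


Using Sc = Cc * H / (1 + e0) * log10((sigma0 + delta_sigma) / sigma0)
Stress ratio = (118.6 + 32.2) / 118.6 = 1.2715
log10(1.2715) = 0.104317
Cc * H / (1 + e0) = 0.42 * 4.4 / (1 + 0.88) = 0.982979
Sc = 0.982979 * 0.104317
Sc = 0.1025 m


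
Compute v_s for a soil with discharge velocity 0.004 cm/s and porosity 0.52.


Using v_s = v_d / n
v_s = 0.004 / 0.52
v_s = 0.00769 cm/s


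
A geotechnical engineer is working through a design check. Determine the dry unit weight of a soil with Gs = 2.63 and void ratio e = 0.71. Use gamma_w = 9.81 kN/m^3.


Result: 15.088 kN/m^3

Derivation:
Using gamma_d = Gs * gamma_w / (1 + e)
gamma_d = 2.63 * 9.81 / (1 + 0.71)
gamma_d = 2.63 * 9.81 / 1.71
gamma_d = 15.088 kN/m^3


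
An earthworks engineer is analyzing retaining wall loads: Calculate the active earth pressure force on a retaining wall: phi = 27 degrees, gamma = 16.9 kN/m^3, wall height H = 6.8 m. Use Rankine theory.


Compute active earth pressure coefficient:
Ka = tan^2(45 - phi/2) = tan^2(31.5) = 0.375525
Compute active force:
Pa = 0.5 * Ka * gamma * H^2
Pa = 0.5 * 0.375525 * 16.9 * 6.8^2
Pa = 146.73 kN/m


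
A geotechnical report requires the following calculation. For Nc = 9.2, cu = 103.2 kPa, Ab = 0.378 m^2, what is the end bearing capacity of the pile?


Using Qb = Nc * cu * Ab
Qb = 9.2 * 103.2 * 0.378
Qb = 358.89 kN


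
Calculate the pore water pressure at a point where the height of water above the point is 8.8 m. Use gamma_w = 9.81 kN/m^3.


Using u = gamma_w * h_w
u = 9.81 * 8.8
u = 86.33 kPa


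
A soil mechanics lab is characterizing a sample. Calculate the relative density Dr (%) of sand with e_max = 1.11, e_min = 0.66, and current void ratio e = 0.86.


Result: 55.56 %

Derivation:
Using Dr = (e_max - e) / (e_max - e_min) * 100
e_max - e = 1.11 - 0.86 = 0.25
e_max - e_min = 1.11 - 0.66 = 0.45
Dr = 0.25 / 0.45 * 100
Dr = 55.56 %


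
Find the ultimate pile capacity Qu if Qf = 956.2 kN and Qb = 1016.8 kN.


Using Qu = Qf + Qb
Qu = 956.2 + 1016.8
Qu = 1973.0 kN


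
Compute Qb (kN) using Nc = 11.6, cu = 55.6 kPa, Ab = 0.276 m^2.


Using Qb = Nc * cu * Ab
Qb = 11.6 * 55.6 * 0.276
Qb = 178.01 kN


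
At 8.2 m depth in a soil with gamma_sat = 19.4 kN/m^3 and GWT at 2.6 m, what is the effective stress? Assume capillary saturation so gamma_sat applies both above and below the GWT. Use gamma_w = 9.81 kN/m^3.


Total stress = gamma_sat * depth
sigma = 19.4 * 8.2 = 159.08 kPa
Pore water pressure u = gamma_w * (depth - d_wt)
u = 9.81 * (8.2 - 2.6) = 54.936 kPa
Effective stress = sigma - u
sigma' = 159.08 - 54.936 = 104.14 kPa


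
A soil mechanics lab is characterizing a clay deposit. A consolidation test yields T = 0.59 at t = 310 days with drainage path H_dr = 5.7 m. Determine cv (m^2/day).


Using cv = T * H_dr^2 / t
H_dr^2 = 5.7^2 = 32.49
cv = 0.59 * 32.49 / 310
cv = 0.06184 m^2/day


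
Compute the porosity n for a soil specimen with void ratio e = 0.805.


Using the relation n = e / (1 + e)
n = 0.805 / (1 + 0.805)
n = 0.805 / 1.805
n = 0.446


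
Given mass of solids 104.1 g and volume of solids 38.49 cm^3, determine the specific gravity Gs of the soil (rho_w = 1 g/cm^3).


Using Gs = m_s / (V_s * rho_w)
Since rho_w = 1 g/cm^3:
Gs = 104.1 / 38.49
Gs = 2.705


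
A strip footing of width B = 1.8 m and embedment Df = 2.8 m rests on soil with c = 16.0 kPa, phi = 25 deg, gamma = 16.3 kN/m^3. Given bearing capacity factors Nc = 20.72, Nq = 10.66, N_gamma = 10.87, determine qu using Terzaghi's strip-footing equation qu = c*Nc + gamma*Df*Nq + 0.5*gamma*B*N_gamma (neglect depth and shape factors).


Compute qu = c*Nc + gamma*Df*Nq + 0.5*gamma*B*N_gamma
Term 1: 16.0 * 20.72 = 331.52
Term 2: 16.3 * 2.8 * 10.66 = 486.5224
Term 3: 0.5 * 16.3 * 1.8 * 10.87 = 159.4629
qu = 331.52 + 486.5224 + 159.4629
qu = 977.51 kPa


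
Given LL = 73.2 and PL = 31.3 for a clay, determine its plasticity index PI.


Using PI = LL - PL
PI = 73.2 - 31.3
PI = 41.9


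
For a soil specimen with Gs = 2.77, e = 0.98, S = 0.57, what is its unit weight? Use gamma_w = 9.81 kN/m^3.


Using gamma = gamma_w * (Gs + S*e) / (1 + e)
Numerator: Gs + S*e = 2.77 + 0.57*0.98 = 3.3286
Denominator: 1 + e = 1 + 0.98 = 1.98
gamma = 9.81 * 3.3286 / 1.98
gamma = 16.492 kN/m^3


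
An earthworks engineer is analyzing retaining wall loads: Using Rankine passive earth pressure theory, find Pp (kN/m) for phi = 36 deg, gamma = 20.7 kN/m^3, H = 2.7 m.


Compute passive earth pressure coefficient:
Kp = tan^2(45 + phi/2) = tan^2(63.0) = 3.85184
Compute passive force:
Pp = 0.5 * Kp * gamma * H^2
Pp = 0.5 * 3.85184 * 20.7 * 2.7^2
Pp = 290.63 kN/m


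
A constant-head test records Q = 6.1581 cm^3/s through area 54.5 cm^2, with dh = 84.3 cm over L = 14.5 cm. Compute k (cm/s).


Result: 0.019435 cm/s

Derivation:
Compute hydraulic gradient:
i = dh / L = 84.3 / 14.5 = 5.81379
Then apply Darcy's law:
k = Q / (A * i)
k = 6.1581 / (54.5 * 5.81379)
k = 6.1581 / 316.852
k = 0.019435 cm/s


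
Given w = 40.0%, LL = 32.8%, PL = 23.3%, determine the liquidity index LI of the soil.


First compute the plasticity index:
PI = LL - PL = 32.8 - 23.3 = 9.5
Then compute the liquidity index:
LI = (w - PL) / PI
LI = (40.0 - 23.3) / 9.5
LI = 1.758


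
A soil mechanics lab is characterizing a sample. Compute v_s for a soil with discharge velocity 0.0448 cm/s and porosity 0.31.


Using v_s = v_d / n
v_s = 0.0448 / 0.31
v_s = 0.14452 cm/s


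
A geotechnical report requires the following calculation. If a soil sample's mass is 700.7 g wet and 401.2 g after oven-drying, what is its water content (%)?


Using w = (m_wet - m_dry) / m_dry * 100
m_wet - m_dry = 700.7 - 401.2 = 299.5 g
w = 299.5 / 401.2 * 100
w = 74.65 %


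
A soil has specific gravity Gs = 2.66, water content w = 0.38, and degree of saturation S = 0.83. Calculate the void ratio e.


Using the relation e = Gs * w / S
e = 2.66 * 0.38 / 0.83
e = 1.2178


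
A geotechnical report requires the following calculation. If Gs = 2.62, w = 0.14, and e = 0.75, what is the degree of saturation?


Result: 0.4891

Derivation:
Using S = Gs * w / e
S = 2.62 * 0.14 / 0.75
S = 0.4891


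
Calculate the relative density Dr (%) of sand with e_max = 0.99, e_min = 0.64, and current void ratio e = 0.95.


Result: 11.43 %

Derivation:
Using Dr = (e_max - e) / (e_max - e_min) * 100
e_max - e = 0.99 - 0.95 = 0.04
e_max - e_min = 0.99 - 0.64 = 0.35
Dr = 0.04 / 0.35 * 100
Dr = 11.43 %


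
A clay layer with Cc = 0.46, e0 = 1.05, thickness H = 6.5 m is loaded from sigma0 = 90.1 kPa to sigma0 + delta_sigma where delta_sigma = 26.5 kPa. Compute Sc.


Result: 0.1633 m

Derivation:
Using Sc = Cc * H / (1 + e0) * log10((sigma0 + delta_sigma) / sigma0)
Stress ratio = (90.1 + 26.5) / 90.1 = 1.29412
log10(1.29412) = 0.111974
Cc * H / (1 + e0) = 0.46 * 6.5 / (1 + 1.05) = 1.45854
Sc = 1.45854 * 0.111974
Sc = 0.1633 m


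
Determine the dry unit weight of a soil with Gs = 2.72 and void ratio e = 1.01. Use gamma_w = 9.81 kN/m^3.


Result: 13.275 kN/m^3

Derivation:
Using gamma_d = Gs * gamma_w / (1 + e)
gamma_d = 2.72 * 9.81 / (1 + 1.01)
gamma_d = 2.72 * 9.81 / 2.01
gamma_d = 13.275 kN/m^3


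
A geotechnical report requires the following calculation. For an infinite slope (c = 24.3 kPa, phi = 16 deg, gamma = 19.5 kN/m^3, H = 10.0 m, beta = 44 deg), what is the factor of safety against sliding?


Using Fs = c / (gamma*H*sin(beta)*cos(beta)) + tan(phi)/tan(beta)
Cohesion contribution = 24.3 / (19.5*10.0*sin(44)*cos(44))
Cohesion contribution = 0.249383
Friction contribution = tan(16)/tan(44) = 0.296934
Fs = 0.249383 + 0.296934
Fs = 0.546


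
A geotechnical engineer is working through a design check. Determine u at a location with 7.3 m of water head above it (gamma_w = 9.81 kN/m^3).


Result: 71.61 kPa

Derivation:
Using u = gamma_w * h_w
u = 9.81 * 7.3
u = 71.61 kPa


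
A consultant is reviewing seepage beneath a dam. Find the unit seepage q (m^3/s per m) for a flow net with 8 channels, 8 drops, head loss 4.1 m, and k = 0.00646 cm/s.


Convert k to m/s for unit consistency with H:
k = 0.00646 cm/s = 0.00646 / 100 m/s = 6.46e-05 m/s
Using q = k * H * Nf / Nd
Nf / Nd = 8 / 8 = 1.0
q = 6.46e-05 * 4.1 * 1.0
q = 0.0002649 m^3/s per m


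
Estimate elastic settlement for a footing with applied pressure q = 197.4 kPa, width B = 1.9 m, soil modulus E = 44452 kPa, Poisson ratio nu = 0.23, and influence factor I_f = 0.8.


Using Se = q * B * (1 - nu^2) * I_f / E
1 - nu^2 = 1 - 0.23^2 = 0.9471
Se = 197.4 * 1.9 * 0.9471 * 0.8 / 44452
Se = 0.006393 m
Convert to mm: Se = 0.006393 * 1000 = 6.393 mm


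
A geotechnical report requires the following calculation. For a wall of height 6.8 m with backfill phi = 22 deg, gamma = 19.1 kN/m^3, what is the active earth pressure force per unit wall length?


Result: 200.91 kN/m

Derivation:
Compute active earth pressure coefficient:
Ka = tan^2(45 - phi/2) = tan^2(34.0) = 0.454962
Compute active force:
Pa = 0.5 * Ka * gamma * H^2
Pa = 0.5 * 0.454962 * 19.1 * 6.8^2
Pa = 200.91 kN/m


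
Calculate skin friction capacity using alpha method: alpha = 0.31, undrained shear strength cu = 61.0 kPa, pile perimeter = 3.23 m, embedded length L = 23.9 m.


Result: 1459.8 kN

Derivation:
Using Qs = alpha * cu * perimeter * L
Qs = 0.31 * 61.0 * 3.23 * 23.9
Qs = 1459.8 kN


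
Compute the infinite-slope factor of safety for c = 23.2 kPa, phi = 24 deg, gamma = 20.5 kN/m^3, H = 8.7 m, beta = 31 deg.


Using Fs = c / (gamma*H*sin(beta)*cos(beta)) + tan(phi)/tan(beta)
Cohesion contribution = 23.2 / (20.5*8.7*sin(31)*cos(31))
Cohesion contribution = 0.294652
Friction contribution = tan(24)/tan(31) = 0.740985
Fs = 0.294652 + 0.740985
Fs = 1.036


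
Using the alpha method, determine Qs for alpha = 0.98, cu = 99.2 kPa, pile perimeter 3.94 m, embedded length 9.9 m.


Using Qs = alpha * cu * perimeter * L
Qs = 0.98 * 99.2 * 3.94 * 9.9
Qs = 3792.01 kN


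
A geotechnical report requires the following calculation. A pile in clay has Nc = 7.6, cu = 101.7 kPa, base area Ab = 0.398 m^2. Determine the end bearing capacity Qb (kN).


Result: 307.62 kN

Derivation:
Using Qb = Nc * cu * Ab
Qb = 7.6 * 101.7 * 0.398
Qb = 307.62 kN


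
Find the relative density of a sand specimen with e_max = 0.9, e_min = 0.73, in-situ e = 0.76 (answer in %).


Using Dr = (e_max - e) / (e_max - e_min) * 100
e_max - e = 0.9 - 0.76 = 0.14
e_max - e_min = 0.9 - 0.73 = 0.17
Dr = 0.14 / 0.17 * 100
Dr = 82.35 %


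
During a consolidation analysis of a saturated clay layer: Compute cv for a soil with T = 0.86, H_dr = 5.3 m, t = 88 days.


Result: 0.27452 m^2/day

Derivation:
Using cv = T * H_dr^2 / t
H_dr^2 = 5.3^2 = 28.09
cv = 0.86 * 28.09 / 88
cv = 0.27452 m^2/day


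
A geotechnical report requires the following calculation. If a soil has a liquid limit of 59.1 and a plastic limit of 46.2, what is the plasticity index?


Result: 12.9

Derivation:
Using PI = LL - PL
PI = 59.1 - 46.2
PI = 12.9


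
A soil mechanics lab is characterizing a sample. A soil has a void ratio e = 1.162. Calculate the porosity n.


Using the relation n = e / (1 + e)
n = 1.162 / (1 + 1.162)
n = 1.162 / 2.162
n = 0.5375


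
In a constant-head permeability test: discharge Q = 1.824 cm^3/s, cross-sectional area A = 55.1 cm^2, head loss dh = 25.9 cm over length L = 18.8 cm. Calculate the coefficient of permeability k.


Compute hydraulic gradient:
i = dh / L = 25.9 / 18.8 = 1.37766
Then apply Darcy's law:
k = Q / (A * i)
k = 1.824 / (55.1 * 1.37766)
k = 1.824 / 75.909
k = 0.024029 cm/s


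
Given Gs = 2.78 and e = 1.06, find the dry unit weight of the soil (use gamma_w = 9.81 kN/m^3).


Using gamma_d = Gs * gamma_w / (1 + e)
gamma_d = 2.78 * 9.81 / (1 + 1.06)
gamma_d = 2.78 * 9.81 / 2.06
gamma_d = 13.239 kN/m^3


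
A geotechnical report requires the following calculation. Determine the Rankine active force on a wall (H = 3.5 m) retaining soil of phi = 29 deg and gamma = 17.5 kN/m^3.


Result: 37.19 kN/m

Derivation:
Compute active earth pressure coefficient:
Ka = tan^2(45 - phi/2) = tan^2(30.5) = 0.346974
Compute active force:
Pa = 0.5 * Ka * gamma * H^2
Pa = 0.5 * 0.346974 * 17.5 * 3.5^2
Pa = 37.19 kN/m


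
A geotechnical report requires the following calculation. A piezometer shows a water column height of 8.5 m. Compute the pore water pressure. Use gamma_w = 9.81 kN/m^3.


Using u = gamma_w * h_w
u = 9.81 * 8.5
u = 83.39 kPa


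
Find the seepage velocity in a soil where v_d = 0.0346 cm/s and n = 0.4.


Using v_s = v_d / n
v_s = 0.0346 / 0.4
v_s = 0.0865 cm/s


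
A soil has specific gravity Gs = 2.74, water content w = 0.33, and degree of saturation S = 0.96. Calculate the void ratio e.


Using the relation e = Gs * w / S
e = 2.74 * 0.33 / 0.96
e = 0.9419


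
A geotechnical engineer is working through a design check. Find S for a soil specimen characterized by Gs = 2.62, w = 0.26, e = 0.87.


Using S = Gs * w / e
S = 2.62 * 0.26 / 0.87
S = 0.783


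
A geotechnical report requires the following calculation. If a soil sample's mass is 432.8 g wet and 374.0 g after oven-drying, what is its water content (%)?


Using w = (m_wet - m_dry) / m_dry * 100
m_wet - m_dry = 432.8 - 374.0 = 58.8 g
w = 58.8 / 374.0 * 100
w = 15.72 %


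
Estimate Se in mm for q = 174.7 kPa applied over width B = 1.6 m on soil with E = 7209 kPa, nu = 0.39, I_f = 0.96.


Using Se = q * B * (1 - nu^2) * I_f / E
1 - nu^2 = 1 - 0.39^2 = 0.8479
Se = 174.7 * 1.6 * 0.8479 * 0.96 / 7209
Se = 0.031561 m
Convert to mm: Se = 0.031561 * 1000 = 31.561 mm


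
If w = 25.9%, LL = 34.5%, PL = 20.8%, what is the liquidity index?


First compute the plasticity index:
PI = LL - PL = 34.5 - 20.8 = 13.7
Then compute the liquidity index:
LI = (w - PL) / PI
LI = (25.9 - 20.8) / 13.7
LI = 0.372


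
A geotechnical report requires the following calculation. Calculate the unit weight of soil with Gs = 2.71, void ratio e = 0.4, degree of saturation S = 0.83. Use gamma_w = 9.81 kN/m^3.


Using gamma = gamma_w * (Gs + S*e) / (1 + e)
Numerator: Gs + S*e = 2.71 + 0.83*0.4 = 3.042
Denominator: 1 + e = 1 + 0.4 = 1.4
gamma = 9.81 * 3.042 / 1.4
gamma = 21.316 kN/m^3


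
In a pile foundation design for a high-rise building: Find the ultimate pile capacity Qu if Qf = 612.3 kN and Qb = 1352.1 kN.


Using Qu = Qf + Qb
Qu = 612.3 + 1352.1
Qu = 1964.4 kN


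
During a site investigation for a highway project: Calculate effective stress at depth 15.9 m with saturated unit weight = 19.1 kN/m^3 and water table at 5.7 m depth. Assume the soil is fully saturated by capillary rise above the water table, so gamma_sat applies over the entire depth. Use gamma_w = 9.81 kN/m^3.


Result: 203.63 kPa

Derivation:
Total stress = gamma_sat * depth
sigma = 19.1 * 15.9 = 303.69 kPa
Pore water pressure u = gamma_w * (depth - d_wt)
u = 9.81 * (15.9 - 5.7) = 100.062 kPa
Effective stress = sigma - u
sigma' = 303.69 - 100.062 = 203.63 kPa


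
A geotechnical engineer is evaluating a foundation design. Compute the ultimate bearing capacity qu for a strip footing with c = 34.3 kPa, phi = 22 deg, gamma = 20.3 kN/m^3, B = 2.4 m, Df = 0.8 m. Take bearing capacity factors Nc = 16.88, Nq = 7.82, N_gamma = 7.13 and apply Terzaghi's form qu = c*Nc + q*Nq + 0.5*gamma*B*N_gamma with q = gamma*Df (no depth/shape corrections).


Compute qu = c*Nc + gamma*Df*Nq + 0.5*gamma*B*N_gamma
Term 1: 34.3 * 16.88 = 578.984
Term 2: 20.3 * 0.8 * 7.82 = 126.9968
Term 3: 0.5 * 20.3 * 2.4 * 7.13 = 173.6868
qu = 578.984 + 126.9968 + 173.6868
qu = 879.67 kPa


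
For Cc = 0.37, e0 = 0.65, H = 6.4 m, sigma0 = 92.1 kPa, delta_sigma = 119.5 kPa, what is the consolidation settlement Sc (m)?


Using Sc = Cc * H / (1 + e0) * log10((sigma0 + delta_sigma) / sigma0)
Stress ratio = (92.1 + 119.5) / 92.1 = 2.2975
log10(2.2975) = 0.361256
Cc * H / (1 + e0) = 0.37 * 6.4 / (1 + 0.65) = 1.43515
Sc = 1.43515 * 0.361256
Sc = 0.5185 m


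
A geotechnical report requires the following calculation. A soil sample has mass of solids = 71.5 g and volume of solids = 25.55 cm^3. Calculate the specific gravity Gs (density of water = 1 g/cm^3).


Using Gs = m_s / (V_s * rho_w)
Since rho_w = 1 g/cm^3:
Gs = 71.5 / 25.55
Gs = 2.798


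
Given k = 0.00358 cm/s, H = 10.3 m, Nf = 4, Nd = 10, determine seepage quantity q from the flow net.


Convert k to m/s for unit consistency with H:
k = 0.00358 cm/s = 0.00358 / 100 m/s = 3.58e-05 m/s
Using q = k * H * Nf / Nd
Nf / Nd = 4 / 10 = 0.4
q = 3.58e-05 * 10.3 * 0.4
q = 0.0001475 m^3/s per m


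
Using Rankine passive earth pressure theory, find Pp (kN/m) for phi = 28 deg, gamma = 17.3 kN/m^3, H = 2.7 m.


Compute passive earth pressure coefficient:
Kp = tan^2(45 + phi/2) = tan^2(59.0) = 2.769826
Compute passive force:
Pp = 0.5 * Kp * gamma * H^2
Pp = 0.5 * 2.769826 * 17.3 * 2.7^2
Pp = 174.66 kN/m


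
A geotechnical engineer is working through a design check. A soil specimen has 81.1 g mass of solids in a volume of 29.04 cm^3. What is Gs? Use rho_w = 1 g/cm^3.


Using Gs = m_s / (V_s * rho_w)
Since rho_w = 1 g/cm^3:
Gs = 81.1 / 29.04
Gs = 2.793


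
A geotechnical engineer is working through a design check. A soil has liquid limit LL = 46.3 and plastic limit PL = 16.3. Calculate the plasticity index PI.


Using PI = LL - PL
PI = 46.3 - 16.3
PI = 30.0


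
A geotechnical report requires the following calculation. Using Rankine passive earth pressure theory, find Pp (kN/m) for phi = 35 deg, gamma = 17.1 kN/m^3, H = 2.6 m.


Compute passive earth pressure coefficient:
Kp = tan^2(45 + phi/2) = tan^2(62.5) = 3.690172
Compute passive force:
Pp = 0.5 * Kp * gamma * H^2
Pp = 0.5 * 3.690172 * 17.1 * 2.6^2
Pp = 213.28 kN/m


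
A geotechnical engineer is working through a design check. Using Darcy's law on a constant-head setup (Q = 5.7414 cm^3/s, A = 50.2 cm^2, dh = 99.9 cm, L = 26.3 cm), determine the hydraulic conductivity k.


Compute hydraulic gradient:
i = dh / L = 99.9 / 26.3 = 3.79848
Then apply Darcy's law:
k = Q / (A * i)
k = 5.7414 / (50.2 * 3.79848)
k = 5.7414 / 190.684
k = 0.03011 cm/s


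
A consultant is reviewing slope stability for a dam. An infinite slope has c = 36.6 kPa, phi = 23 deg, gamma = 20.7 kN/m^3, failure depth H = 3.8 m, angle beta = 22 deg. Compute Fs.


Using Fs = c / (gamma*H*sin(beta)*cos(beta)) + tan(phi)/tan(beta)
Cohesion contribution = 36.6 / (20.7*3.8*sin(22)*cos(22))
Cohesion contribution = 1.33963
Friction contribution = tan(23)/tan(22) = 1.05061
Fs = 1.33963 + 1.05061
Fs = 2.39


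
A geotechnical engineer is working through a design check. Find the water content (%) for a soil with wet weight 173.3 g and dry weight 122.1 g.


Using w = (m_wet - m_dry) / m_dry * 100
m_wet - m_dry = 173.3 - 122.1 = 51.2 g
w = 51.2 / 122.1 * 100
w = 41.93 %
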